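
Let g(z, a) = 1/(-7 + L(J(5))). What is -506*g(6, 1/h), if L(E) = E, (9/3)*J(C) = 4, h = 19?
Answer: 1518/17 ≈ 89.294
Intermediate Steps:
J(C) = 4/3 (J(C) = (1/3)*4 = 4/3)
g(z, a) = -3/17 (g(z, a) = 1/(-7 + 4/3) = 1/(-17/3) = -3/17)
-506*g(6, 1/h) = -506*(-3/17) = 1518/17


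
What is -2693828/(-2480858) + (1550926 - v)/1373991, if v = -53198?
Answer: 1280149880990/568112760713 ≈ 2.2533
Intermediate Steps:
-2693828/(-2480858) + (1550926 - v)/1373991 = -2693828/(-2480858) + (1550926 - 1*(-53198))/1373991 = -2693828*(-1/2480858) + (1550926 + 53198)*(1/1373991) = 1346914/1240429 + 1604124*(1/1373991) = 1346914/1240429 + 534708/457997 = 1280149880990/568112760713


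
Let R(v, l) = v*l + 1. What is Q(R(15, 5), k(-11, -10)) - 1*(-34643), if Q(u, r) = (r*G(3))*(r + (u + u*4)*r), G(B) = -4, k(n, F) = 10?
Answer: -117757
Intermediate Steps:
R(v, l) = 1 + l*v (R(v, l) = l*v + 1 = 1 + l*v)
Q(u, r) = -4*r*(r + 5*r*u) (Q(u, r) = (r*(-4))*(r + (u + u*4)*r) = (-4*r)*(r + (u + 4*u)*r) = (-4*r)*(r + (5*u)*r) = (-4*r)*(r + 5*r*u) = -4*r*(r + 5*r*u))
Q(R(15, 5), k(-11, -10)) - 1*(-34643) = 10²*(-4 - 20*(1 + 5*15)) - 1*(-34643) = 100*(-4 - 20*(1 + 75)) + 34643 = 100*(-4 - 20*76) + 34643 = 100*(-4 - 1520) + 34643 = 100*(-1524) + 34643 = -152400 + 34643 = -117757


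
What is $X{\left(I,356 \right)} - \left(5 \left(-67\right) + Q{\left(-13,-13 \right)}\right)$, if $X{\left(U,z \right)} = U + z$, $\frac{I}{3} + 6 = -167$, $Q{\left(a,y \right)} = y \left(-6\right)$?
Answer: $94$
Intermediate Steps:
$Q{\left(a,y \right)} = - 6 y$
$I = -519$ ($I = -18 + 3 \left(-167\right) = -18 - 501 = -519$)
$X{\left(I,356 \right)} - \left(5 \left(-67\right) + Q{\left(-13,-13 \right)}\right) = \left(-519 + 356\right) - \left(5 \left(-67\right) - -78\right) = -163 - \left(-335 + 78\right) = -163 - -257 = -163 + 257 = 94$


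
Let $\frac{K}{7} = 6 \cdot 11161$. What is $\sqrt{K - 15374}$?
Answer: $2 \sqrt{113347} \approx 673.34$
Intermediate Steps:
$K = 468762$ ($K = 7 \cdot 6 \cdot 11161 = 7 \cdot 66966 = 468762$)
$\sqrt{K - 15374} = \sqrt{468762 - 15374} = \sqrt{453388} = 2 \sqrt{113347}$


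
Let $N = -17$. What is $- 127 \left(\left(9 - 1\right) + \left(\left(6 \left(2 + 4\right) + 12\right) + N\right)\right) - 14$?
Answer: $-4967$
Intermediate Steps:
$- 127 \left(\left(9 - 1\right) + \left(\left(6 \left(2 + 4\right) + 12\right) + N\right)\right) - 14 = - 127 \left(\left(9 - 1\right) - \left(5 - 6 \left(2 + 4\right)\right)\right) - 14 = - 127 \left(8 + \left(\left(6 \cdot 6 + 12\right) - 17\right)\right) - 14 = - 127 \left(8 + \left(\left(36 + 12\right) - 17\right)\right) - 14 = - 127 \left(8 + \left(48 - 17\right)\right) - 14 = - 127 \left(8 + 31\right) - 14 = \left(-127\right) 39 - 14 = -4953 - 14 = -4967$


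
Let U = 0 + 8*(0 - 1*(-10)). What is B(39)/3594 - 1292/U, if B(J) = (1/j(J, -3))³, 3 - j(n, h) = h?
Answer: -62686543/3881520 ≈ -16.150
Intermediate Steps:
j(n, h) = 3 - h
U = 80 (U = 0 + 8*(0 + 10) = 0 + 8*10 = 0 + 80 = 80)
B(J) = 1/216 (B(J) = (1/(3 - 1*(-3)))³ = (1/(3 + 3))³ = (1/6)³ = (⅙)³ = 1/216)
B(39)/3594 - 1292/U = (1/216)/3594 - 1292/80 = (1/216)*(1/3594) - 1292*1/80 = 1/776304 - 323/20 = -62686543/3881520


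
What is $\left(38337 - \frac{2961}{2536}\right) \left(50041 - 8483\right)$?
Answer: $\frac{2020127543709}{1268} \approx 1.5932 \cdot 10^{9}$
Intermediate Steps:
$\left(38337 - \frac{2961}{2536}\right) \left(50041 - 8483\right) = \left(38337 - \frac{2961}{2536}\right) 41558 = \frac{97219671}{2536} \cdot 41558 = \frac{2020127543709}{1268}$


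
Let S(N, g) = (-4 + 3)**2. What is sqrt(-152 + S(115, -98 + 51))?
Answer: I*sqrt(151) ≈ 12.288*I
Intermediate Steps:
S(N, g) = 1 (S(N, g) = (-1)**2 = 1)
sqrt(-152 + S(115, -98 + 51)) = sqrt(-152 + 1) = sqrt(-151) = I*sqrt(151)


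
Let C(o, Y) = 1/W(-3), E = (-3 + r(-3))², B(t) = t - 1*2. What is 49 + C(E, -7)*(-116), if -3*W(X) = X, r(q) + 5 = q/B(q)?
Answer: -67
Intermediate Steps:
B(t) = -2 + t (B(t) = t - 2 = -2 + t)
r(q) = -5 + q/(-2 + q)
W(X) = -X/3
E = 1369/25 (E = (-3 + 2*(5 - 2*(-3))/(-2 - 3))² = (-3 + 2*(5 + 6)/(-5))² = (-3 + 2*(-⅕)*11)² = (-3 - 22/5)² = (-37/5)² = 1369/25 ≈ 54.760)
C(o, Y) = 1 (C(o, Y) = 1/(-⅓*(-3)) = 1/1 = 1)
49 + C(E, -7)*(-116) = 49 + 1*(-116) = 49 - 116 = -67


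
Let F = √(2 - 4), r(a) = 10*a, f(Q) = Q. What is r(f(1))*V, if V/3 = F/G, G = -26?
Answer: -15*I*√2/13 ≈ -1.6318*I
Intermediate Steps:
F = I*√2 (F = √(-2) = I*√2 ≈ 1.4142*I)
V = -3*I*√2/26 (V = 3*((I*√2)/(-26)) = 3*((I*√2)*(-1/26)) = 3*(-I*√2/26) = -3*I*√2/26 ≈ -0.16318*I)
r(f(1))*V = (10*1)*(-3*I*√2/26) = 10*(-3*I*√2/26) = -15*I*√2/13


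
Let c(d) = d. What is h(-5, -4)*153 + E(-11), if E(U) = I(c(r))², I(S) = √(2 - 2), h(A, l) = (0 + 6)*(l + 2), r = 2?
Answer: -1836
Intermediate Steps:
h(A, l) = 12 + 6*l (h(A, l) = 6*(2 + l) = 12 + 6*l)
I(S) = 0 (I(S) = √0 = 0)
E(U) = 0 (E(U) = 0² = 0)
h(-5, -4)*153 + E(-11) = (12 + 6*(-4))*153 + 0 = (12 - 24)*153 + 0 = -12*153 + 0 = -1836 + 0 = -1836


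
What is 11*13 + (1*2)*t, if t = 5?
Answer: 153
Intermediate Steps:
11*13 + (1*2)*t = 11*13 + (1*2)*5 = 143 + 2*5 = 143 + 10 = 153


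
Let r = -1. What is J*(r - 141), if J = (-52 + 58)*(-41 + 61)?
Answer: -17040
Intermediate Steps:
J = 120 (J = 6*20 = 120)
J*(r - 141) = 120*(-1 - 141) = 120*(-142) = -17040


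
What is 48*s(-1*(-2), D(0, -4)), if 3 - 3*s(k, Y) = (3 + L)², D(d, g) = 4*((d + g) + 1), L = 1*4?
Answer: -736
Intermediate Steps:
L = 4
D(d, g) = 4 + 4*d + 4*g (D(d, g) = 4*(1 + d + g) = 4 + 4*d + 4*g)
s(k, Y) = -46/3 (s(k, Y) = 1 - (3 + 4)²/3 = 1 - ⅓*7² = 1 - ⅓*49 = 1 - 49/3 = -46/3)
48*s(-1*(-2), D(0, -4)) = 48*(-46/3) = -736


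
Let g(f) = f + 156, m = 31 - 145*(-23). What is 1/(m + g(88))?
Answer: 1/3610 ≈ 0.00027701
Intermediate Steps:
m = 3366 (m = 31 + 3335 = 3366)
g(f) = 156 + f
1/(m + g(88)) = 1/(3366 + (156 + 88)) = 1/(3366 + 244) = 1/3610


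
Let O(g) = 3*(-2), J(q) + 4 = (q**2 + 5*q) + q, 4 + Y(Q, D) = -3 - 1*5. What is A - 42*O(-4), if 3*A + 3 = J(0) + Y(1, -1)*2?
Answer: 725/3 ≈ 241.67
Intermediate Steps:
Y(Q, D) = -12 (Y(Q, D) = -4 + (-3 - 1*5) = -4 + (-3 - 5) = -4 - 8 = -12)
J(q) = -4 + q**2 + 6*q (J(q) = -4 + ((q**2 + 5*q) + q) = -4 + (q**2 + 6*q) = -4 + q**2 + 6*q)
O(g) = -6
A = -31/3 (A = -1 + ((-4 + 0**2 + 6*0) - 12*2)/3 = -1 + ((-4 + 0 + 0) - 24)/3 = -1 + (-4 - 24)/3 = -1 + (1/3)*(-28) = -1 - 28/3 = -31/3 ≈ -10.333)
A - 42*O(-4) = -31/3 - 42*(-6) = -31/3 + 252 = 725/3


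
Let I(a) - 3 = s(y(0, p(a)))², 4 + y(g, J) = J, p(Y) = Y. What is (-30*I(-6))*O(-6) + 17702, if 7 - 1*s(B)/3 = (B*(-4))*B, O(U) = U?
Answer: 268369622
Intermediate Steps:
y(g, J) = -4 + J
s(B) = 21 + 12*B² (s(B) = 21 - 3*B*(-4)*B = 21 - 3*(-4*B)*B = 21 - (-12)*B² = 21 + 12*B²)
I(a) = 3 + (21 + 12*(-4 + a)²)²
(-30*I(-6))*O(-6) + 17702 = -30*(3 + 9*(7 + 4*(-4 - 6)²)²)*(-6) + 17702 = -30*(3 + 9*(7 + 4*(-10)²)²)*(-6) + 17702 = -30*(3 + 9*(7 + 4*100)²)*(-6) + 17702 = -30*(3 + 9*(7 + 400)²)*(-6) + 17702 = -30*(3 + 9*407²)*(-6) + 17702 = -30*(3 + 9*165649)*(-6) + 17702 = -30*(3 + 1490841)*(-6) + 17702 = -30*1490844*(-6) + 17702 = -44725320*(-6) + 17702 = 268351920 + 17702 = 268369622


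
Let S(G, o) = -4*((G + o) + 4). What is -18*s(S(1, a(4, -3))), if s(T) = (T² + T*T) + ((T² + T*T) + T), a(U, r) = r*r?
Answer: -224784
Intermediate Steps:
a(U, r) = r²
S(G, o) = -16 - 4*G - 4*o (S(G, o) = -4*(4 + G + o) = -16 - 4*G - 4*o)
s(T) = T + 4*T² (s(T) = (T² + T²) + ((T² + T²) + T) = 2*T² + (2*T² + T) = 2*T² + (T + 2*T²) = T + 4*T²)
-18*s(S(1, a(4, -3))) = -18*(-16 - 4*1 - 4*(-3)²)*(1 + 4*(-16 - 4*1 - 4*(-3)²)) = -18*(-16 - 4 - 4*9)*(1 + 4*(-16 - 4 - 4*9)) = -18*(-16 - 4 - 36)*(1 + 4*(-16 - 4 - 36)) = -(-1008)*(1 + 4*(-56)) = -(-1008)*(1 - 224) = -(-1008)*(-223) = -18*12488 = -224784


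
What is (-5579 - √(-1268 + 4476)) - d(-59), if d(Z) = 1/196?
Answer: -1093485/196 - 2*√802 ≈ -5635.6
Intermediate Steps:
d(Z) = 1/196
(-5579 - √(-1268 + 4476)) - d(-59) = (-5579 - √(-1268 + 4476)) - 1*1/196 = (-5579 - √3208) - 1/196 = (-5579 - 2*√802) - 1/196 = -1093485/196 - 2*√802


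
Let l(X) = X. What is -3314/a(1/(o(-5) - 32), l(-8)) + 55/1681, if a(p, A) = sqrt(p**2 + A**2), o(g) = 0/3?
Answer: 55/1681 - 106048*sqrt(65537)/65537 ≈ -414.21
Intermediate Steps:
o(g) = 0 (o(g) = 0*(1/3) = 0)
a(p, A) = sqrt(A**2 + p**2)
-3314/a(1/(o(-5) - 32), l(-8)) + 55/1681 = -3314/sqrt((-8)**2 + (1/(0 - 32))**2) + 55/1681 = -3314/sqrt(64 + (1/(-32))**2) + 55*(1/1681) = -3314/sqrt(64 + (-1/32)**2) + 55/1681 = -3314/sqrt(64 + 1/1024) + 55/1681 = -3314*32*sqrt(65537)/65537 + 55/1681 = -106048*sqrt(65537)/65537 + 55/1681 = 55/1681 - 106048*sqrt(65537)/65537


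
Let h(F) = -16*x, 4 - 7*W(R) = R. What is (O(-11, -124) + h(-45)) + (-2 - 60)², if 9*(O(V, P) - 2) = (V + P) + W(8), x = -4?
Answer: 245381/63 ≈ 3894.9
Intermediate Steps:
W(R) = 4/7 - R/7
O(V, P) = 122/63 + P/9 + V/9 (O(V, P) = 2 + ((V + P) + (4/7 - ⅐*8))/9 = 2 + ((P + V) + (4/7 - 8/7))/9 = 2 + ((P + V) - 4/7)/9 = 2 + (-4/7 + P + V)/9 = 2 + (-4/63 + P/9 + V/9) = 122/63 + P/9 + V/9)
h(F) = 64 (h(F) = -16*(-4) = 64)
(O(-11, -124) + h(-45)) + (-2 - 60)² = ((122/63 + (⅑)*(-124) + (⅑)*(-11)) + 64) + (-2 - 60)² = ((122/63 - 124/9 - 11/9) + 64) + (-62)² = (-823/63 + 64) + 3844 = 3209/63 + 3844 = 245381/63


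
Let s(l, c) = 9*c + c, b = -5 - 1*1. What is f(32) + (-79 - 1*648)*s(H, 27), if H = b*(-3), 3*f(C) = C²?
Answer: -587846/3 ≈ -1.9595e+5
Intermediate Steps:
b = -6 (b = -5 - 1 = -6)
f(C) = C²/3
H = 18 (H = -6*(-3) = 18)
s(l, c) = 10*c
f(32) + (-79 - 1*648)*s(H, 27) = (⅓)*32² + (-79 - 1*648)*(10*27) = (⅓)*1024 + (-79 - 648)*270 = 1024/3 - 727*270 = 1024/3 - 196290 = -587846/3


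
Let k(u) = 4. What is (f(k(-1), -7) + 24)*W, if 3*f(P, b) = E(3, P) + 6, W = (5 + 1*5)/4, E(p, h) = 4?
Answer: 205/3 ≈ 68.333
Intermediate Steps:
W = 5/2 (W = (5 + 5)*(1/4) = 10*(1/4) = 5/2 ≈ 2.5000)
f(P, b) = 10/3 (f(P, b) = (4 + 6)/3 = (1/3)*10 = 10/3)
(f(k(-1), -7) + 24)*W = (10/3 + 24)*(5/2) = (82/3)*(5/2) = 205/3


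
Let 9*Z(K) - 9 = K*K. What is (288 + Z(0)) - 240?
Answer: 49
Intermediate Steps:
Z(K) = 1 + K²/9 (Z(K) = 1 + (K*K)/9 = 1 + K²/9)
(288 + Z(0)) - 240 = (288 + (1 + (⅑)*0²)) - 240 = (288 + (1 + (⅑)*0)) - 240 = (288 + (1 + 0)) - 240 = (288 + 1) - 240 = 289 - 240 = 49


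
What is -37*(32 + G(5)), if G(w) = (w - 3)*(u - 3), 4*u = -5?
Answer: -1739/2 ≈ -869.50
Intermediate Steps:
u = -5/4 (u = (¼)*(-5) = -5/4 ≈ -1.2500)
G(w) = 51/4 - 17*w/4 (G(w) = (w - 3)*(-5/4 - 3) = (-3 + w)*(-17/4) = 51/4 - 17*w/4)
-37*(32 + G(5)) = -37*(32 + (51/4 - 17/4*5)) = -37*(32 + (51/4 - 85/4)) = -37*(32 - 17/2) = -37*47/2 = -1739/2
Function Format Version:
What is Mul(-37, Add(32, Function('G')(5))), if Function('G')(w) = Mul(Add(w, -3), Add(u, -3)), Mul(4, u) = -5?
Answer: Rational(-1739, 2) ≈ -869.50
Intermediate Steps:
u = Rational(-5, 4) (u = Mul(Rational(1, 4), -5) = Rational(-5, 4) ≈ -1.2500)
Function('G')(w) = Add(Rational(51, 4), Mul(Rational(-17, 4), w)) (Function('G')(w) = Mul(Add(w, -3), Add(Rational(-5, 4), -3)) = Mul(Add(-3, w), Rational(-17, 4)) = Add(Rational(51, 4), Mul(Rational(-17, 4), w)))
Mul(-37, Add(32, Function('G')(5))) = Mul(-37, Add(32, Add(Rational(51, 4), Mul(Rational(-17, 4), 5)))) = Mul(-37, Add(32, Add(Rational(51, 4), Rational(-85, 4)))) = Mul(-37, Add(32, Rational(-17, 2))) = Mul(-37, Rational(47, 2)) = Rational(-1739, 2)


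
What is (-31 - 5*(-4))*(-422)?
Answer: 4642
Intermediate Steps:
(-31 - 5*(-4))*(-422) = (-31 + 20)*(-422) = -11*(-422) = 4642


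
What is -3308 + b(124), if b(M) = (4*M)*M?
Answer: 58196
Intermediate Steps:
b(M) = 4*M**2
-3308 + b(124) = -3308 + 4*124**2 = -3308 + 4*15376 = -3308 + 61504 = 58196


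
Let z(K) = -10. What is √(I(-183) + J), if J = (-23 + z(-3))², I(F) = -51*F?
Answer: 3*√1158 ≈ 102.09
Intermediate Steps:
J = 1089 (J = (-23 - 10)² = (-33)² = 1089)
√(I(-183) + J) = √(-51*(-183) + 1089) = √(9333 + 1089) = √10422 = 3*√1158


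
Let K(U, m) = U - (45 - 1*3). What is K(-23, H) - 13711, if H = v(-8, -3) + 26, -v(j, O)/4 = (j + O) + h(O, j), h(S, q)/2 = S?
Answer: -13776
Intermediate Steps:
h(S, q) = 2*S
v(j, O) = -12*O - 4*j (v(j, O) = -4*((j + O) + 2*O) = -4*((O + j) + 2*O) = -4*(j + 3*O) = -12*O - 4*j)
H = 94 (H = (-12*(-3) - 4*(-8)) + 26 = (36 + 32) + 26 = 68 + 26 = 94)
K(U, m) = -42 + U (K(U, m) = U - (45 - 3) = U - 1*42 = U - 42 = -42 + U)
K(-23, H) - 13711 = (-42 - 23) - 13711 = -65 - 13711 = -13776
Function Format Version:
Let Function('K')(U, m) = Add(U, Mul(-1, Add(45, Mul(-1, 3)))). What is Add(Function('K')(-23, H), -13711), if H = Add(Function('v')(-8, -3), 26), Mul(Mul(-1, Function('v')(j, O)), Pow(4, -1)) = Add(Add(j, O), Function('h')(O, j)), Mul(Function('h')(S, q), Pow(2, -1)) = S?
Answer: -13776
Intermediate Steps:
Function('h')(S, q) = Mul(2, S)
Function('v')(j, O) = Add(Mul(-12, O), Mul(-4, j)) (Function('v')(j, O) = Mul(-4, Add(Add(j, O), Mul(2, O))) = Mul(-4, Add(Add(O, j), Mul(2, O))) = Mul(-4, Add(j, Mul(3, O))) = Add(Mul(-12, O), Mul(-4, j)))
H = 94 (H = Add(Add(Mul(-12, -3), Mul(-4, -8)), 26) = Add(Add(36, 32), 26) = Add(68, 26) = 94)
Function('K')(U, m) = Add(-42, U) (Function('K')(U, m) = Add(U, Mul(-1, Add(45, -3))) = Add(U, Mul(-1, 42)) = Add(U, -42) = Add(-42, U))
Add(Function('K')(-23, H), -13711) = Add(Add(-42, -23), -13711) = Add(-65, -13711) = -13776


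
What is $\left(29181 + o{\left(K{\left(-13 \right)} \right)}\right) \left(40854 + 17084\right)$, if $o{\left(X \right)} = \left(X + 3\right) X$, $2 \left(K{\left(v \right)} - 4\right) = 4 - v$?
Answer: $\frac{3403828531}{2} \approx 1.7019 \cdot 10^{9}$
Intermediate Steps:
$K{\left(v \right)} = 6 - \frac{v}{2}$ ($K{\left(v \right)} = 4 + \frac{4 - v}{2} = 4 - \left(-2 + \frac{v}{2}\right) = 6 - \frac{v}{2}$)
$o{\left(X \right)} = X \left(3 + X\right)$ ($o{\left(X \right)} = \left(3 + X\right) X = X \left(3 + X\right)$)
$\left(29181 + o{\left(K{\left(-13 \right)} \right)}\right) \left(40854 + 17084\right) = \left(29181 + \left(6 - - \frac{13}{2}\right) \left(3 + \left(6 - - \frac{13}{2}\right)\right)\right) \left(40854 + 17084\right) = \left(29181 + \left(6 + \frac{13}{2}\right) \left(3 + \left(6 + \frac{13}{2}\right)\right)\right) 57938 = \left(29181 + \frac{25 \left(3 + \frac{25}{2}\right)}{2}\right) 57938 = \left(29181 + \frac{25}{2} \cdot \frac{31}{2}\right) 57938 = \left(29181 + \frac{775}{4}\right) 57938 = \frac{117499}{4} \cdot 57938 = \frac{3403828531}{2}$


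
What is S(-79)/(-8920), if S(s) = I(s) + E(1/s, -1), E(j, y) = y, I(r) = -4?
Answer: 1/1784 ≈ 0.00056054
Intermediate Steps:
S(s) = -5 (S(s) = -4 - 1 = -5)
S(-79)/(-8920) = -5/(-8920) = -5*(-1/8920) = 1/1784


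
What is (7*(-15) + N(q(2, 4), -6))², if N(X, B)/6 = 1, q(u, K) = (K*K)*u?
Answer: 9801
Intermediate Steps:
q(u, K) = u*K² (q(u, K) = K²*u = u*K²)
N(X, B) = 6 (N(X, B) = 6*1 = 6)
(7*(-15) + N(q(2, 4), -6))² = (7*(-15) + 6)² = (-105 + 6)² = (-99)² = 9801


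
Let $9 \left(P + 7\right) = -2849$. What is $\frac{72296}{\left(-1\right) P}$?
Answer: $\frac{11619}{52} \approx 223.44$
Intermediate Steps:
$P = - \frac{2912}{9}$ ($P = -7 + \frac{1}{9} \left(-2849\right) = -7 - \frac{2849}{9} = - \frac{2912}{9} \approx -323.56$)
$\frac{72296}{\left(-1\right) P} = \frac{72296}{\left(-1\right) \left(- \frac{2912}{9}\right)} = \frac{72296}{\frac{2912}{9}} = 72296 \cdot \frac{9}{2912} = \frac{11619}{52}$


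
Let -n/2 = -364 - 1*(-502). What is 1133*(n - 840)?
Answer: -1264428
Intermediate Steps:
n = -276 (n = -2*(-364 - 1*(-502)) = -2*(-364 + 502) = -2*138 = -276)
1133*(n - 840) = 1133*(-276 - 840) = 1133*(-1116) = -1264428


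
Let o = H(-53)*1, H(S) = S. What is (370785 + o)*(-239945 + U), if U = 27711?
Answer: -78681935288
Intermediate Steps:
o = -53 (o = -53*1 = -53)
(370785 + o)*(-239945 + U) = (370785 - 53)*(-239945 + 27711) = 370732*(-212234) = -78681935288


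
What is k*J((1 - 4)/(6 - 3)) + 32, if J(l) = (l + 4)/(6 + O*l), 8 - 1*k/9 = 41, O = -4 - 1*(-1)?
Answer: -67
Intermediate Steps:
O = -3 (O = -4 + 1 = -3)
k = -297 (k = 72 - 9*41 = 72 - 369 = -297)
J(l) = (4 + l)/(6 - 3*l) (J(l) = (l + 4)/(6 - 3*l) = (4 + l)/(6 - 3*l))
k*J((1 - 4)/(6 - 3)) + 32 = -99*(-4 - (1 - 4)/(6 - 3))/(-2 + (1 - 4)/(6 - 3)) + 32 = -99*(-4 - (-3)/3)/(-2 - 3/3) + 32 = -99*(-4 - (-3)/3)/(-2 - 3*⅓) + 32 = -99*(-4 - 1*(-1))/(-2 - 1) + 32 = -99*(-4 + 1)/(-3) + 32 = -99*(-1)*(-3)/3 + 32 = -297*⅓ + 32 = -99 + 32 = -67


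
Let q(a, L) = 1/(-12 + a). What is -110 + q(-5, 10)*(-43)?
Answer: -1827/17 ≈ -107.47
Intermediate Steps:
-110 + q(-5, 10)*(-43) = -110 - 43/(-12 - 5) = -110 - 43/(-17) = -110 - 1/17*(-43) = -110 + 43/17 = -1827/17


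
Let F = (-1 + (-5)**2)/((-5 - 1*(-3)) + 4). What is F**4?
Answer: 20736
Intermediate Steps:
F = 12 (F = (-1 + 25)/((-5 + 3) + 4) = 24/(-2 + 4) = 24/2 = 24*(1/2) = 12)
F**4 = 12**4 = 20736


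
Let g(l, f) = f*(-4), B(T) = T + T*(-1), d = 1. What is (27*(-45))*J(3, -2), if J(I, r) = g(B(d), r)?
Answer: -9720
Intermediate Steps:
B(T) = 0 (B(T) = T - T = 0)
g(l, f) = -4*f
J(I, r) = -4*r
(27*(-45))*J(3, -2) = (27*(-45))*(-4*(-2)) = -1215*8 = -9720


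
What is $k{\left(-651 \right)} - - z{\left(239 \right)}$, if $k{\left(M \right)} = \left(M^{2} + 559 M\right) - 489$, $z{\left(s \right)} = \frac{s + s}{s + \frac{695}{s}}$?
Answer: $\frac{1717279045}{28908} \approx 59405.0$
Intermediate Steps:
$z{\left(s \right)} = \frac{2 s}{s + \frac{695}{s}}$
$k{\left(M \right)} = -489 + M^{2} + 559 M$
$k{\left(-651 \right)} - - z{\left(239 \right)} = \left(-489 + \left(-651\right)^{2} + 559 \left(-651\right)\right) - - \frac{2 \cdot 239^{2}}{695 + 239^{2}} = \left(-489 + 423801 - 363909\right) - - \frac{2 \cdot 57121}{695 + 57121} = 59403 - - \frac{2 \cdot 57121}{57816} = 59403 - \left(-1\right) \frac{57121}{28908} = 59403 - - \frac{57121}{28908} = 59403 + \frac{57121}{28908} = \frac{1717279045}{28908}$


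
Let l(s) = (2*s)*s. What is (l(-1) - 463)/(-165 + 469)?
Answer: -461/304 ≈ -1.5164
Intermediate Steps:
l(s) = 2*s²
(l(-1) - 463)/(-165 + 469) = (2*(-1)² - 463)/(-165 + 469) = (2*1 - 463)/304 = (2 - 463)*(1/304) = -461*1/304 = -461/304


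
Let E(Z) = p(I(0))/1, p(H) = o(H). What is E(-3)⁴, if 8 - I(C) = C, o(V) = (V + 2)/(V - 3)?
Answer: 16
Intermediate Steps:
o(V) = (2 + V)/(-3 + V)
I(C) = 8 - C
p(H) = (2 + H)/(-3 + H)
E(Z) = 2 (E(Z) = ((2 + (8 - 1*0))/(-3 + (8 - 1*0)))/1 = ((2 + (8 + 0))/(-3 + (8 + 0)))*1 = ((2 + 8)/(-3 + 8))*1 = (10/5)*1 = ((⅕)*10)*1 = 2*1 = 2)
E(-3)⁴ = 2⁴ = 16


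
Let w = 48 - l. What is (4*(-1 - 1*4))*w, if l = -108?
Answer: -3120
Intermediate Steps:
w = 156 (w = 48 - 1*(-108) = 48 + 108 = 156)
(4*(-1 - 1*4))*w = (4*(-1 - 1*4))*156 = (4*(-1 - 4))*156 = (4*(-5))*156 = -20*156 = -3120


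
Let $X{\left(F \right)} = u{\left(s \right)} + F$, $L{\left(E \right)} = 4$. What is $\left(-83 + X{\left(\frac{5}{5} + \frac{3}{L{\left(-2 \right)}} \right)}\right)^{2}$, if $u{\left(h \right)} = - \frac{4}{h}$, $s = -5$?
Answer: $\frac{2588881}{400} \approx 6472.2$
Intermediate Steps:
$X{\left(F \right)} = \frac{4}{5} + F$ ($X{\left(F \right)} = - \frac{4}{-5} + F = \left(-4\right) \left(- \frac{1}{5}\right) + F = \frac{4}{5} + F$)
$\left(-83 + X{\left(\frac{5}{5} + \frac{3}{L{\left(-2 \right)}} \right)}\right)^{2} = \left(-83 + \left(\frac{4}{5} + \left(\frac{5}{5} + \frac{3}{4}\right)\right)\right)^{2} = \left(-83 + \left(\frac{4}{5} + \left(5 \cdot \frac{1}{5} + 3 \cdot \frac{1}{4}\right)\right)\right)^{2} = \left(-83 + \left(\frac{4}{5} + \left(1 + \frac{3}{4}\right)\right)\right)^{2} = \left(-83 + \left(\frac{4}{5} + \frac{7}{4}\right)\right)^{2} = \left(-83 + \frac{51}{20}\right)^{2} = \left(- \frac{1609}{20}\right)^{2} = \frac{2588881}{400}$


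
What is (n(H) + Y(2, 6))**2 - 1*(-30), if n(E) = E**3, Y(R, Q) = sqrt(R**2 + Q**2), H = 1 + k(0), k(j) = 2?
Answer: 799 + 108*sqrt(10) ≈ 1140.5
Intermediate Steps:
H = 3 (H = 1 + 2 = 3)
Y(R, Q) = sqrt(Q**2 + R**2)
(n(H) + Y(2, 6))**2 - 1*(-30) = (3**3 + sqrt(6**2 + 2**2))**2 - 1*(-30) = (27 + sqrt(36 + 4))**2 + 30 = (27 + sqrt(40))**2 + 30 = (27 + 2*sqrt(10))**2 + 30 = 30 + (27 + 2*sqrt(10))**2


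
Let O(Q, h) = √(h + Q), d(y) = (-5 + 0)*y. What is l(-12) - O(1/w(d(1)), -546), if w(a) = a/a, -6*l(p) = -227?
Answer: 227/6 - I*√545 ≈ 37.833 - 23.345*I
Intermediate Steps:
l(p) = 227/6 (l(p) = -⅙*(-227) = 227/6)
d(y) = -5*y
w(a) = 1
O(Q, h) = √(Q + h)
l(-12) - O(1/w(d(1)), -546) = 227/6 - √(1/1 - 546) = 227/6 - √(1 - 546) = 227/6 - √(-545) = 227/6 - I*√545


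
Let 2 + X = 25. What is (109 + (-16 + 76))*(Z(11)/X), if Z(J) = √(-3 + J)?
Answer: 338*√2/23 ≈ 20.783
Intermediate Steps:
X = 23 (X = -2 + 25 = 23)
(109 + (-16 + 76))*(Z(11)/X) = (109 + (-16 + 76))*(√(-3 + 11)/23) = (109 + 60)*(√8*(1/23)) = 169*((2*√2)*(1/23)) = 169*(2*√2/23) = 338*√2/23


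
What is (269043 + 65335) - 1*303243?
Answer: 31135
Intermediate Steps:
(269043 + 65335) - 1*303243 = 334378 - 303243 = 31135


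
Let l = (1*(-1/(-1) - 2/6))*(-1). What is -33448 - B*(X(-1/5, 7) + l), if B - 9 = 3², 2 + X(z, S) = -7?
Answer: -33274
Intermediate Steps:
X(z, S) = -9 (X(z, S) = -2 - 7 = -9)
B = 18 (B = 9 + 3² = 9 + 9 = 18)
l = -⅔ (l = (1*(-1*(-1) - 2*⅙))*(-1) = (1*(1 - ⅓))*(-1) = (1*(⅔))*(-1) = (⅔)*(-1) = -⅔ ≈ -0.66667)
-33448 - B*(X(-1/5, 7) + l) = -33448 - 18*(-9 - ⅔) = -33448 - 18*(-29)/3 = -33448 - 1*(-174) = -33448 + 174 = -33274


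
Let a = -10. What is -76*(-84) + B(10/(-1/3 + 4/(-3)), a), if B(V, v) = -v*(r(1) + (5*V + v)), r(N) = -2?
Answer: 5964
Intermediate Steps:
B(V, v) = -v*(-2 + v + 5*V) (B(V, v) = -v*(-2 + (5*V + v)) = -v*(-2 + (v + 5*V)) = -v*(-2 + v + 5*V))
-76*(-84) + B(10/(-1/3 + 4/(-3)), a) = -76*(-84) - 10*(2 - 1*(-10) - 50/(-1/3 + 4/(-3))) = 6384 - 10*(2 + 10 - 50/(-1*⅓ + 4*(-⅓))) = 6384 - 10*(2 + 10 - 50/(-⅓ - 4/3)) = 6384 - 10*(2 + 10 - 50/(-5/3)) = 6384 - 10*(2 + 10 - 50*(-3)/5) = 6384 - 10*(2 + 10 - 5*(-6)) = 6384 - 10*(2 + 10 + 30) = 6384 - 10*42 = 6384 - 420 = 5964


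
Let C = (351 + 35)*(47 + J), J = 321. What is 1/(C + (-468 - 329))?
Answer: 1/141251 ≈ 7.0796e-6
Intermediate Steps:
C = 142048 (C = (351 + 35)*(47 + 321) = 386*368 = 142048)
1/(C + (-468 - 329)) = 1/(142048 + (-468 - 329)) = 1/(142048 - 797) = 1/141251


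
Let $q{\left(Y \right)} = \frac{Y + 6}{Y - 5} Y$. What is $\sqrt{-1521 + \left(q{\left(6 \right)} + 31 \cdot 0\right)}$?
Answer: $3 i \sqrt{161} \approx 38.066 i$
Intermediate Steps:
$q{\left(Y \right)} = \frac{Y \left(6 + Y\right)}{-5 + Y}$ ($q{\left(Y \right)} = \frac{6 + Y}{-5 + Y} Y = \frac{Y \left(6 + Y\right)}{-5 + Y}$)
$\sqrt{-1521 + \left(q{\left(6 \right)} + 31 \cdot 0\right)} = \sqrt{-1521 + \left(\frac{6 \left(6 + 6\right)}{-5 + 6} + 31 \cdot 0\right)} = \sqrt{-1521 + \left(6 \cdot 1^{-1} \cdot 12 + 0\right)} = \sqrt{-1521 + \left(6 \cdot 1 \cdot 12 + 0\right)} = \sqrt{-1521 + \left(72 + 0\right)} = \sqrt{-1521 + 72} = \sqrt{-1449} = 3 i \sqrt{161}$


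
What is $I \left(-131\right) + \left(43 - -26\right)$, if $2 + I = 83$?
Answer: $-10542$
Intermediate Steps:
$I = 81$ ($I = -2 + 83 = 81$)
$I \left(-131\right) + \left(43 - -26\right) = 81 \left(-131\right) + \left(43 - -26\right) = -10611 + \left(43 + 26\right) = -10611 + 69 = -10542$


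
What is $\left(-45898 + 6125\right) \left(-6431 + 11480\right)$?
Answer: $-200813877$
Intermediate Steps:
$\left(-45898 + 6125\right) \left(-6431 + 11480\right) = \left(-39773\right) 5049 = -200813877$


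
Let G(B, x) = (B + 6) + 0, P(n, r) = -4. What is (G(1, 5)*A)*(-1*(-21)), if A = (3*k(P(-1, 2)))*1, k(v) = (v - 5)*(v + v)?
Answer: 31752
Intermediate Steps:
G(B, x) = 6 + B (G(B, x) = (6 + B) + 0 = 6 + B)
k(v) = 2*v*(-5 + v) (k(v) = (-5 + v)*(2*v) = 2*v*(-5 + v))
A = 216 (A = (3*(2*(-4)*(-5 - 4)))*1 = (3*(2*(-4)*(-9)))*1 = (3*72)*1 = 216*1 = 216)
(G(1, 5)*A)*(-1*(-21)) = ((6 + 1)*216)*(-1*(-21)) = (7*216)*21 = 1512*21 = 31752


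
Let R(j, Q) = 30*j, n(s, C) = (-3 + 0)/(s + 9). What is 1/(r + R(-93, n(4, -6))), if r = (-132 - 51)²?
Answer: 1/30699 ≈ 3.2574e-5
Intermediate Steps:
n(s, C) = -3/(9 + s)
r = 33489 (r = (-183)² = 33489)
1/(r + R(-93, n(4, -6))) = 1/(33489 + 30*(-93)) = 1/(33489 - 2790) = 1/30699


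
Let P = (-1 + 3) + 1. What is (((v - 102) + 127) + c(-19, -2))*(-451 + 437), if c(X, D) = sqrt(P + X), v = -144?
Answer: 1666 - 56*I ≈ 1666.0 - 56.0*I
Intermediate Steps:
P = 3 (P = 2 + 1 = 3)
c(X, D) = sqrt(3 + X)
(((v - 102) + 127) + c(-19, -2))*(-451 + 437) = (((-144 - 102) + 127) + sqrt(3 - 19))*(-451 + 437) = ((-246 + 127) + sqrt(-16))*(-14) = (-119 + 4*I)*(-14) = 1666 - 56*I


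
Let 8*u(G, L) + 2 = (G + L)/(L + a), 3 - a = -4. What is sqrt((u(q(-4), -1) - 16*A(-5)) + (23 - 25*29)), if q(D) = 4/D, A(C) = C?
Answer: I*sqrt(89610)/12 ≈ 24.946*I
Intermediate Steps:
a = 7 (a = 3 - 1*(-4) = 3 + 4 = 7)
u(G, L) = -1/4 + (G + L)/(8*(7 + L)) (u(G, L) = -1/4 + ((G + L)/(L + 7))/8 = -1/4 + ((G + L)/(7 + L))/8 = -1/4 + (G + L)/(8*(7 + L)))
sqrt((u(q(-4), -1) - 16*A(-5)) + (23 - 25*29)) = sqrt(((-14 + 4/(-4) - 1*(-1))/(8*(7 - 1)) - 16*(-5)) + (23 - 25*29)) = sqrt(((1/8)*(-14 + 4*(-1/4) + 1)/6 + 80) + (23 - 725)) = sqrt(((1/8)*(1/6)*(-14 - 1 + 1) + 80) - 702) = sqrt(((1/8)*(1/6)*(-14) + 80) - 702) = sqrt((-7/24 + 80) - 702) = sqrt(1913/24 - 702) = sqrt(-14935/24) = I*sqrt(89610)/12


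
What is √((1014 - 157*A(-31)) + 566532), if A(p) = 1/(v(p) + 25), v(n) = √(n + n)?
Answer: √((14188493 + 567546*I*√62)/(25 + I*√62)) ≈ 753.35 + 0.001*I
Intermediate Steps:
v(n) = √2*√n (v(n) = √(2*n) = √2*√n)
A(p) = 1/(25 + √2*√p) (A(p) = 1/(√2*√p + 25) = 1/(25 + √2*√p))
√((1014 - 157*A(-31)) + 566532) = √((1014 - 157/(25 + √2*√(-31))) + 566532) = √((1014 - 157/(25 + √2*(I*√31))) + 566532) = √((1014 - 157/(25 + I*√62)) + 566532) = √(567546 - 157/(25 + I*√62))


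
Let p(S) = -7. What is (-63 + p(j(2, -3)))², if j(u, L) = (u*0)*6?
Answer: 4900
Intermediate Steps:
j(u, L) = 0 (j(u, L) = 0*6 = 0)
(-63 + p(j(2, -3)))² = (-63 - 7)² = (-70)² = 4900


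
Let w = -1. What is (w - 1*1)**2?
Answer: 4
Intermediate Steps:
(w - 1*1)**2 = (-1 - 1*1)**2 = (-1 - 1)**2 = (-2)**2 = 4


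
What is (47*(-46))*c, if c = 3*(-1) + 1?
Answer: 4324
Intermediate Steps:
c = -2 (c = -3 + 1 = -2)
(47*(-46))*c = (47*(-46))*(-2) = -2162*(-2) = 4324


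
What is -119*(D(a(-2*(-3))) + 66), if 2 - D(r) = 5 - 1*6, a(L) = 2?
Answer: -8211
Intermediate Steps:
D(r) = 3 (D(r) = 2 - (5 - 1*6) = 2 - (5 - 6) = 2 - 1*(-1) = 2 + 1 = 3)
-119*(D(a(-2*(-3))) + 66) = -119*(3 + 66) = -119*69 = -8211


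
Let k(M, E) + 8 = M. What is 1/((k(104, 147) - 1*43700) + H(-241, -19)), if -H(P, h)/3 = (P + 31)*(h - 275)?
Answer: -1/228824 ≈ -4.3702e-6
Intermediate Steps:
k(M, E) = -8 + M
H(P, h) = -3*(-275 + h)*(31 + P) (H(P, h) = -3*(P + 31)*(h - 275) = -3*(31 + P)*(-275 + h) = -3*(-275 + h)*(31 + P))
1/((k(104, 147) - 1*43700) + H(-241, -19)) = 1/(((-8 + 104) - 1*43700) + (25575 - 93*(-19) + 825*(-241) - 3*(-241)*(-19))) = 1/((96 - 43700) + (25575 + 1767 - 198825 - 13737)) = 1/(-43604 - 185220) = 1/(-228824) = -1/228824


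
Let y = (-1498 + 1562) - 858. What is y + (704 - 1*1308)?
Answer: -1398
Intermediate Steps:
y = -794 (y = 64 - 858 = -794)
y + (704 - 1*1308) = -794 + (704 - 1*1308) = -794 + (704 - 1308) = -794 - 604 = -1398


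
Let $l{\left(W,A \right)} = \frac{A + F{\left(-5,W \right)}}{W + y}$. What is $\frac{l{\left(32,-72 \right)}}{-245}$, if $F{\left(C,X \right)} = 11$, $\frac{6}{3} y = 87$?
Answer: $\frac{122}{36995} \approx 0.0032977$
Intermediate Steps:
$y = \frac{87}{2}$ ($y = \frac{1}{2} \cdot 87 = \frac{87}{2} \approx 43.5$)
$l{\left(W,A \right)} = \frac{11 + A}{\frac{87}{2} + W}$ ($l{\left(W,A \right)} = \frac{A + 11}{W + \frac{87}{2}} = \frac{11 + A}{\frac{87}{2} + W}$)
$\frac{l{\left(32,-72 \right)}}{-245} = \frac{2 \frac{1}{87 + 2 \cdot 32} \left(11 - 72\right)}{-245} = 2 \frac{1}{87 + 64} \left(-61\right) \left(- \frac{1}{245}\right) = 2 \cdot \frac{1}{151} \left(-61\right) \left(- \frac{1}{245}\right) = \left(- \frac{122}{151}\right) \left(- \frac{1}{245}\right) = \frac{122}{36995}$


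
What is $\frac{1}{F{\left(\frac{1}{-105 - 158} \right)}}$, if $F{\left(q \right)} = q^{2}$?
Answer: $69169$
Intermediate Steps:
$\frac{1}{F{\left(\frac{1}{-105 - 158} \right)}} = \frac{1}{\left(\frac{1}{-105 - 158}\right)^{2}} = \frac{1}{\left(\frac{1}{-263}\right)^{2}} = \frac{1}{\left(- \frac{1}{263}\right)^{2}} = \frac{1}{\frac{1}{69169}} = 69169$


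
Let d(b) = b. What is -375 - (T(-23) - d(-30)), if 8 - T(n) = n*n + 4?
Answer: 120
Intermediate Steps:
T(n) = 4 - n² (T(n) = 8 - (n*n + 4) = 8 - (n² + 4) = 8 - (4 + n²) = 8 + (-4 - n²) = 4 - n²)
-375 - (T(-23) - d(-30)) = -375 - ((4 - 1*(-23)²) - 1*(-30)) = -375 - ((4 - 1*529) + 30) = -375 - ((4 - 529) + 30) = -375 - (-525 + 30) = -375 - 1*(-495) = -375 + 495 = 120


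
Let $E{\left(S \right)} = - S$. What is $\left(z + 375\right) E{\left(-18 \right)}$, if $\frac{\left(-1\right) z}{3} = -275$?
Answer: $21600$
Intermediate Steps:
$z = 825$ ($z = \left(-3\right) \left(-275\right) = 825$)
$\left(z + 375\right) E{\left(-18 \right)} = \left(825 + 375\right) \left(\left(-1\right) \left(-18\right)\right) = 1200 \cdot 18 = 21600$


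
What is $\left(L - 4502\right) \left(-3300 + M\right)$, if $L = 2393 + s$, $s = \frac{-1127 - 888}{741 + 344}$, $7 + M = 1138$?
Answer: $\frac{32049144}{7} \approx 4.5784 \cdot 10^{6}$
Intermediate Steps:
$M = 1131$ ($M = -7 + 1138 = 1131$)
$s = - \frac{13}{7}$ ($s = - \frac{2015}{1085} = \left(-2015\right) \frac{1}{1085} = - \frac{13}{7} \approx -1.8571$)
$L = \frac{16738}{7}$ ($L = 2393 - \frac{13}{7} = \frac{16738}{7} \approx 2391.1$)
$\left(L - 4502\right) \left(-3300 + M\right) = \left(\frac{16738}{7} - 4502\right) \left(-3300 + 1131\right) = \left(- \frac{14776}{7}\right) \left(-2169\right) = \frac{32049144}{7}$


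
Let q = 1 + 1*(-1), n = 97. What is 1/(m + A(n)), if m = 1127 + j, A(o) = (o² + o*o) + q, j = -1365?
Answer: 1/18580 ≈ 5.3821e-5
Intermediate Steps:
q = 0 (q = 1 - 1 = 0)
A(o) = 2*o² (A(o) = (o² + o*o) + 0 = (o² + o²) + 0 = 2*o² + 0 = 2*o²)
m = -238 (m = 1127 - 1365 = -238)
1/(m + A(n)) = 1/(-238 + 2*97²) = 1/(-238 + 2*9409) = 1/(-238 + 18818) = 1/18580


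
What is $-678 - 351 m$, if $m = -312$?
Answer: $108834$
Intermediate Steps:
$-678 - 351 m = -678 - -109512 = -678 + 109512 = 108834$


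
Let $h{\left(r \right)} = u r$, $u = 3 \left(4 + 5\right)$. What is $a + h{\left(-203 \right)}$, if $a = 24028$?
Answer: $18547$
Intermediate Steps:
$u = 27$ ($u = 3 \cdot 9 = 27$)
$h{\left(r \right)} = 27 r$
$a + h{\left(-203 \right)} = 24028 + 27 \left(-203\right) = 24028 - 5481 = 18547$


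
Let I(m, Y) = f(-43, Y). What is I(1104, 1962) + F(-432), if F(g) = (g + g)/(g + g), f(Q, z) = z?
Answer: 1963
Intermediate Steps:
I(m, Y) = Y
F(g) = 1 (F(g) = (2*g)/((2*g)) = (2*g)*(1/(2*g)) = 1)
I(1104, 1962) + F(-432) = 1962 + 1 = 1963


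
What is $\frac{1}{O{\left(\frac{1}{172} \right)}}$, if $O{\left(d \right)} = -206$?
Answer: $- \frac{1}{206} \approx -0.0048544$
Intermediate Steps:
$\frac{1}{O{\left(\frac{1}{172} \right)}} = \frac{1}{-206} = - \frac{1}{206}$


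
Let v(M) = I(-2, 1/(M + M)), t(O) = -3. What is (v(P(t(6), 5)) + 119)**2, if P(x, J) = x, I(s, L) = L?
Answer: 508369/36 ≈ 14121.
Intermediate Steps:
v(M) = 1/(2*M) (v(M) = 1/(M + M) = 1/(2*M))
(v(P(t(6), 5)) + 119)**2 = ((1/2)/(-3) + 119)**2 = ((1/2)*(-1/3) + 119)**2 = (-1/6 + 119)**2 = (713/6)**2 = 508369/36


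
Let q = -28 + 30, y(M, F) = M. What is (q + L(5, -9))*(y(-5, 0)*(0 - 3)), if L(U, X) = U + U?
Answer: 180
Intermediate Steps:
L(U, X) = 2*U
q = 2
(q + L(5, -9))*(y(-5, 0)*(0 - 3)) = (2 + 2*5)*(-5*(0 - 3)) = (2 + 10)*(-5*(-3)) = 12*15 = 180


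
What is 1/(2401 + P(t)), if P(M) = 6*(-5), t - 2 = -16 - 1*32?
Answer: 1/2371 ≈ 0.00042176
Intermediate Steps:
t = -46 (t = 2 + (-16 - 1*32) = 2 + (-16 - 32) = 2 - 48 = -46)
P(M) = -30
1/(2401 + P(t)) = 1/(2401 - 30) = 1/2371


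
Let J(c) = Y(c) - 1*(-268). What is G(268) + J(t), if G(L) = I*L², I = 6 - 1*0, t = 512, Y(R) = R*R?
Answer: 693356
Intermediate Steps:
Y(R) = R²
J(c) = 268 + c² (J(c) = c² - 1*(-268) = c² + 268 = 268 + c²)
I = 6 (I = 6 + 0 = 6)
G(L) = 6*L²
G(268) + J(t) = 6*268² + (268 + 512²) = 6*71824 + (268 + 262144) = 430944 + 262412 = 693356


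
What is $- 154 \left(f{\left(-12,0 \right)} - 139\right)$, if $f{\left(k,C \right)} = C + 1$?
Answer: $21252$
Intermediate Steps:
$f{\left(k,C \right)} = 1 + C$
$- 154 \left(f{\left(-12,0 \right)} - 139\right) = - 154 \left(\left(1 + 0\right) - 139\right) = - 154 \left(1 - 139\right) = \left(-154\right) \left(-138\right) = 21252$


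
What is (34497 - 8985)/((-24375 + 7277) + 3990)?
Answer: -6378/3277 ≈ -1.9463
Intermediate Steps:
(34497 - 8985)/((-24375 + 7277) + 3990) = 25512/(-17098 + 3990) = 25512/(-13108) = 25512*(-1/13108) = -6378/3277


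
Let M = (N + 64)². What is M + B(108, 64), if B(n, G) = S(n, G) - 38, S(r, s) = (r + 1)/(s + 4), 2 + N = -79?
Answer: 17177/68 ≈ 252.60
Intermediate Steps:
N = -81 (N = -2 - 79 = -81)
S(r, s) = (1 + r)/(4 + s)
M = 289 (M = (-81 + 64)² = (-17)² = 289)
B(n, G) = -38 + (1 + n)/(4 + G) (B(n, G) = (1 + n)/(4 + G) - 38 = -38 + (1 + n)/(4 + G))
M + B(108, 64) = 289 + (-151 + 108 - 38*64)/(4 + 64) = 289 + (-151 + 108 - 2432)/68 = 289 + (1/68)*(-2475) = 289 - 2475/68 = 17177/68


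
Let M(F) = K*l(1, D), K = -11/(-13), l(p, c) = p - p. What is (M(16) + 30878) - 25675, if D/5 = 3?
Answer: 5203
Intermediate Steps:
D = 15 (D = 5*3 = 15)
l(p, c) = 0
K = 11/13 (K = -11*(-1/13) = 11/13 ≈ 0.84615)
M(F) = 0 (M(F) = (11/13)*0 = 0)
(M(16) + 30878) - 25675 = (0 + 30878) - 25675 = 30878 - 25675 = 5203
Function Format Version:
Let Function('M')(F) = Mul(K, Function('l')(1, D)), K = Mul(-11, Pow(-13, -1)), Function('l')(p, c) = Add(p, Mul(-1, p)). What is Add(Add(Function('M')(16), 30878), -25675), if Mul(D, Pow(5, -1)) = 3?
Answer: 5203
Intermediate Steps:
D = 15 (D = Mul(5, 3) = 15)
Function('l')(p, c) = 0
K = Rational(11, 13) (K = Mul(-11, Rational(-1, 13)) = Rational(11, 13) ≈ 0.84615)
Function('M')(F) = 0 (Function('M')(F) = Mul(Rational(11, 13), 0) = 0)
Add(Add(Function('M')(16), 30878), -25675) = Add(Add(0, 30878), -25675) = Add(30878, -25675) = 5203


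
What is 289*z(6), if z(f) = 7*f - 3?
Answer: 11271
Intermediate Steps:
z(f) = -3 + 7*f
289*z(6) = 289*(-3 + 7*6) = 289*(-3 + 42) = 289*39 = 11271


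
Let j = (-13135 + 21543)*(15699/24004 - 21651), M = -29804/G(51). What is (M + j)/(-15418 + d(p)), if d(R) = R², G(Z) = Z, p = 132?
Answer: -1638603295871/18057009 ≈ -90746.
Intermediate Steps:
M = -29804/51 ≈ -584.39
j = -1092398690310/6001 (j = 8408*(15699*(1/24004) - 21651) = 8408*(15699/24004 - 21651) = 8408*(-519694905/24004) = -1092398690310/6001 ≈ -1.8204e+8)
(M + j)/(-15418 + d(p)) = (-29804/51 - 1092398690310/6001)/(-15418 + 132²) = -3277206591742/(18003*(-15418 + 17424)) = -3277206591742/18003/2006 = -3277206591742/18003*1/2006 = -1638603295871/18057009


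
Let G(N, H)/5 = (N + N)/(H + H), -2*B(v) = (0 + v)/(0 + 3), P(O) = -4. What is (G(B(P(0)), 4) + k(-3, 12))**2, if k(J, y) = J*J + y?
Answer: 17161/36 ≈ 476.69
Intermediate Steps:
k(J, y) = y + J**2 (k(J, y) = J**2 + y = y + J**2)
B(v) = -v/6 (B(v) = -(0 + v)/(2*(0 + 3)) = -v/(2*3) = -v/6)
G(N, H) = 5*N/H (G(N, H) = 5*((N + N)/(H + H)) = 5*((2*N)/((2*H))) = 5*((2*N)*(1/(2*H))) = 5*(N/H) = 5*N/H)
(G(B(P(0)), 4) + k(-3, 12))**2 = (5*(-1/6*(-4))/4 + (12 + (-3)**2))**2 = (5*(2/3)*(1/4) + (12 + 9))**2 = (5/6 + 21)**2 = (131/6)**2 = 17161/36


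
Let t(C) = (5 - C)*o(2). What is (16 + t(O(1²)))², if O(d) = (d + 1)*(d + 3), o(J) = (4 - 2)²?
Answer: 16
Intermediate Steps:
o(J) = 4 (o(J) = 2² = 4)
O(d) = (1 + d)*(3 + d)
t(C) = 20 - 4*C (t(C) = (5 - C)*4 = 20 - 4*C)
(16 + t(O(1²)))² = (16 + (20 - 4*(3 + (1²)² + 4*1²)))² = (16 + (20 - 4*(3 + 1² + 4*1)))² = (16 + (20 - 4*(3 + 1 + 4)))² = (16 + (20 - 4*8))² = (16 + (20 - 32))² = (16 - 12)² = 4² = 16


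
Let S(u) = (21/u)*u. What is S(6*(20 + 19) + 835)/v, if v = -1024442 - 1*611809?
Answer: -7/545417 ≈ -1.2834e-5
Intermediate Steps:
v = -1636251 (v = -1024442 - 611809 = -1636251)
S(u) = 21
S(6*(20 + 19) + 835)/v = 21/(-1636251) = 21*(-1/1636251) = -7/545417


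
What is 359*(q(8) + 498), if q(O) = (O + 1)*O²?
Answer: 385566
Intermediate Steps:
q(O) = O²*(1 + O) (q(O) = (1 + O)*O² = O²*(1 + O))
359*(q(8) + 498) = 359*(8²*(1 + 8) + 498) = 359*(64*9 + 498) = 359*(576 + 498) = 359*1074 = 385566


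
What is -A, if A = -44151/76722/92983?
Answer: 14717/2377947242 ≈ 6.1890e-6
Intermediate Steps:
A = -14717/2377947242 (A = -44151*1/76722*(1/92983) = -14717/25574*1/92983 = -14717/2377947242 ≈ -6.1890e-6)
-A = -1*(-14717/2377947242) = 14717/2377947242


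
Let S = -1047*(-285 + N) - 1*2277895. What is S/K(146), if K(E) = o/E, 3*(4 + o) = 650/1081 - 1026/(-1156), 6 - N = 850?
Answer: 299896654656288/6567563 ≈ 4.5663e+7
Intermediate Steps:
N = -844 (N = 6 - 1*850 = 6 - 850 = -844)
S = -1095832 (S = -1047*(-285 - 844) - 1*2277895 = -1047*(-1129) - 2277895 = 1182063 - 2277895 = -1095832)
o = -6567563/1874454 (o = -4 + (650/1081 - 1026/(-1156))/3 = -4 + (650*(1/1081) - 1026*(-1/1156))/3 = -4 + (650/1081 + 513/578)/3 = -4 + (1/3)*(930253/624818) = -4 + 930253/1874454 = -6567563/1874454 ≈ -3.5037)
K(E) = -6567563/(1874454*E)
S/K(146) = -1095832/((-6567563/1874454/146)) = -1095832/((-6567563/1874454*1/146)) = -1095832/(-6567563/273670284) = -1095832*(-273670284/6567563) = 299896654656288/6567563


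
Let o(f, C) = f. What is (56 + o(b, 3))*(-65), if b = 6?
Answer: -4030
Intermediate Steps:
(56 + o(b, 3))*(-65) = (56 + 6)*(-65) = 62*(-65) = -4030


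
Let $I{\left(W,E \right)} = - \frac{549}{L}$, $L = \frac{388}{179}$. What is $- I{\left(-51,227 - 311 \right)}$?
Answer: $\frac{98271}{388} \approx 253.28$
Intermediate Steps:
$L = \frac{388}{179}$ ($L = 388 \cdot \frac{1}{179} = \frac{388}{179} \approx 2.1676$)
$I{\left(W,E \right)} = - \frac{98271}{388}$ ($I{\left(W,E \right)} = - \frac{549}{\frac{388}{179}} = \left(-549\right) \frac{179}{388} = - \frac{98271}{388}$)
$- I{\left(-51,227 - 311 \right)} = \left(-1\right) \left(- \frac{98271}{388}\right) = \frac{98271}{388}$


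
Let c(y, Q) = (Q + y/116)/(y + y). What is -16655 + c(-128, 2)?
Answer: -61823373/3712 ≈ -16655.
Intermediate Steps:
c(y, Q) = (Q + y/116)/(2*y) (c(y, Q) = (Q + y*(1/116))/((2*y)) = (Q + y/116)*(1/(2*y)) = (Q + y/116)/(2*y))
-16655 + c(-128, 2) = -16655 + (1/232)*(-128 + 116*2)/(-128) = -16655 + (1/232)*(-1/128)*(-128 + 232) = -16655 + (1/232)*(-1/128)*104 = -16655 - 13/3712 = -61823373/3712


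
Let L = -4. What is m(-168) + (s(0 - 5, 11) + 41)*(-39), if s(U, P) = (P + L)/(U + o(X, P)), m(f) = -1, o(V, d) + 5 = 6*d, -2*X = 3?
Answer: -12839/8 ≈ -1604.9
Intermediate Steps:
X = -3/2 (X = -½*3 = -3/2 ≈ -1.5000)
o(V, d) = -5 + 6*d
s(U, P) = (-4 + P)/(-5 + U + 6*P) (s(U, P) = (P - 4)/(U + (-5 + 6*P)) = (-4 + P)/(-5 + U + 6*P))
m(-168) + (s(0 - 5, 11) + 41)*(-39) = -1 + ((-4 + 11)/(-5 + (0 - 5) + 6*11) + 41)*(-39) = -1 + (7/(-5 - 5 + 66) + 41)*(-39) = -1 + (7/56 + 41)*(-39) = -1 + ((1/56)*7 + 41)*(-39) = -1 + (⅛ + 41)*(-39) = -1 + (329/8)*(-39) = -1 - 12831/8 = -12839/8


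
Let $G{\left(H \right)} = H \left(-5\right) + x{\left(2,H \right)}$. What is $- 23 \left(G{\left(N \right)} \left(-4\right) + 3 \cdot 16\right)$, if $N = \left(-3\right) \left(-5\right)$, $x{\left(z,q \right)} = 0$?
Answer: $-8004$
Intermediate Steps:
$N = 15$
$G{\left(H \right)} = - 5 H$ ($G{\left(H \right)} = H \left(-5\right) + 0 = - 5 H + 0 = - 5 H$)
$- 23 \left(G{\left(N \right)} \left(-4\right) + 3 \cdot 16\right) = - 23 \left(\left(-5\right) 15 \left(-4\right) + 3 \cdot 16\right) = - 23 \left(\left(-75\right) \left(-4\right) + 48\right) = - 23 \left(300 + 48\right) = \left(-23\right) 348 = -8004$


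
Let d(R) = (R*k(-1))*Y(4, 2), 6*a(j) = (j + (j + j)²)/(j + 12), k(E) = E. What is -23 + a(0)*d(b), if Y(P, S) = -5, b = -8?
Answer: -23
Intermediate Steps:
a(j) = (j + 4*j²)/(6*(12 + j)) (a(j) = ((j + (j + j)²)/(j + 12))/6 = ((j + (2*j)²)/(12 + j))/6 = ((j + 4*j²)/(12 + j))/6 = (j + 4*j²)/(6*(12 + j)))
d(R) = 5*R (d(R) = (R*(-1))*(-5) = -R*(-5) = 5*R)
-23 + a(0)*d(b) = -23 + ((⅙)*0*(1 + 4*0)/(12 + 0))*(5*(-8)) = -23 + ((⅙)*0*(1 + 0)/12)*(-40) = -23 + ((⅙)*0*(1/12)*1)*(-40) = -23 + 0*(-40) = -23 + 0 = -23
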